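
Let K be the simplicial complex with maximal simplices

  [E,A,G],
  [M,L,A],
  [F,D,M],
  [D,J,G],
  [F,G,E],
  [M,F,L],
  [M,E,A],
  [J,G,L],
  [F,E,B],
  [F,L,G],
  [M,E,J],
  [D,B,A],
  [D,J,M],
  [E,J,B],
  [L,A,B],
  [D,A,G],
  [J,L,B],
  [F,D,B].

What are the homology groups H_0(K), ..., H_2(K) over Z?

Fix the vertex order A < B < D < E < F < G < J < L < M and write every simplex with vertices in increasing order. Then dim K = 2 and the simplices of K are:

  0-simplices (9): A, B, D, E, F, G, J, L, M
  1-simplices (27): AB, AD, AE, AG, AL, AM, BD, BE, BF, BJ, BL, DF, DG, DJ, DM, EF, EG, EJ, EM, FG, FL, FM, GJ, GL, JL, JM, LM
  2-simplices (18): ABD, ABL, ADG, AEG, AEM, ALM, BDF, BEF, BEJ, BJL, DFM, DGJ, DJM, EFG, EJM, FGL, FLM, GJL

Hence C_0 ≅ Z^9, C_1 ≅ Z^27, C_2 ≅ Z^18.

Boundary ∂_1: C_1 → C_0 maps an edge to its endpoints' difference, ∂[p,q] = q − p.
The 9×27 boundary matrix has rank 8 and Smith normal form diag(1,1,1,1,1,1,1,1).

∂_2: C_2 → C_1 maps a triangle to the signed sum of its edges. For instance
  ∂DFM = FM − DM + DF,
  ∂ADG = DG − AG + AD.
This gives a 27×18 integer matrix of rank 17; reducing to Smith normal form yields diagonal entries (1,1,1,1,1,1,1,1,1,1,1,1,1,1,1,1,1).

Computing H_k = (kernel of ∂_k) / (image of ∂_{k+1}):

  H_0: rank C_0 − rank ∂_1 = 9 − 8 = 1, and the invariant factors of ∂_1 are all 1, so H_0 = Z.
  H_1: rank ker ∂_1 − rank ∂_2 = (27 − 8) − 17 = 2, and the invariant factors of ∂_2 are all 1, so H_1 = Z^2.
  H_2: rank ker ∂_2 − rank ∂_3 = (18 − 17) − 0 = 1, and there is no ∂_3, so H_2 = Z.

H_0 ≅ Z,  H_1 ≅ Z^2,  H_2 ≅ Z.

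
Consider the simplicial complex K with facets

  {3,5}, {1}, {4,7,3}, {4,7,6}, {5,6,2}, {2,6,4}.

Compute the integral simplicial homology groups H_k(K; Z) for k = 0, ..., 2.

H_0 ≅ Z^2,  H_1 ≅ Z,  H_2 = 0.

We work with the vertex ordering 1 < 2 < 3 < 4 < 5 < 6 < 7. The simplices of K, each written with vertices in increasing order, are:

  0-simplices (7): [1], [2], [3], [4], [5], [6], [7]
  1-simplices (10): [2,4], [2,5], [2,6], [3,4], [3,5], [3,7], [4,6], [4,7], [5,6], [6,7]
  2-simplices (4): [2,4,6], [2,5,6], [3,4,7], [4,6,7]

so the chain groups are C_0 ≅ Z^7, C_1 ≅ Z^10, C_2 ≅ Z^4.

∂_1: C_1 → C_0 is given by ∂[p,q] = [q] − [p].
As a 7×10 matrix over Z this has rank 5, with invariant factors (1,1,1,1,1).

∂_2: C_2 → C_1 sends each 2-simplex [p,q,r] to [q,r] − [p,r] + [p,q]. For instance
  ∂[3,4,7] = [4,7] − [3,7] + [3,4],
  ∂[2,4,6] = [4,6] − [2,6] + [2,4].
The 10×4 boundary matrix has rank 4 and Smith normal form diag(1,1,1,1).

Now H_k = ker ∂_k / im ∂_{k+1}, so:

  H_0: rank C_0 − rank ∂_1 = 7 − 5 = 2, and the invariant factors of ∂_1 are all 1, so H_0 = Z^2.
  H_1: rank ker ∂_1 − rank ∂_2 = (10 − 5) − 4 = 1, and the invariant factors of ∂_2 are all 1, so H_1 = Z.
  H_2: rank ker ∂_2 − rank ∂_3 = (4 − 4) − 0 = 0, and there is no ∂_3, so H_2 = 0.

As a check, the Euler characteristic is 7 − 10 + 4 = 1, which agrees with 2 − 1 + 0 = 1.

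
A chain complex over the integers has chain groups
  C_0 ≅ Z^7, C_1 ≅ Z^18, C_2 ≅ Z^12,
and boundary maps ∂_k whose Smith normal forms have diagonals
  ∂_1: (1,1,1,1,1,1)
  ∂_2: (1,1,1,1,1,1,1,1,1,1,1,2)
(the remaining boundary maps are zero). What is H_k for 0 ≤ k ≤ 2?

H_0 ≅ Z,  H_1 ≅ Z/2Z,  H_2 = 0.

H_0: b_0 = 7 − 0 − 6 = 1; torsion from ∂_1 factors > 1: none. So H_0 ≅ Z.
H_1: b_1 = 18 − 6 − 12 = 0; torsion from ∂_2 factors > 1: [2]. So H_1 ≅ Z/2Z.
H_2: b_2 = 12 − 12 − 0 = 0; torsion from ∂_3 factors > 1: none. So H_2 ≅ 0.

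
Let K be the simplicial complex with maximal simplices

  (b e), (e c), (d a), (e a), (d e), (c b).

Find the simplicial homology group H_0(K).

H_0 = Z.

Order the vertices as a < b < c < d < e. Listing each simplex with vertices in this order, K has dimension 1 with simplices:

  0-simplices (5): a, b, c, d, e
  1-simplices (6): ad, ae, bc, be, ce, de

so the chain groups are C_0 ≅ Z^5, C_1 ≅ Z^6.

The boundary map ∂_1: C_1 → C_0 maps an edge to its endpoints' difference, ∂[p,q] = q − p.
This gives a 5×6 integer matrix of rank 4; reducing to Smith normal form yields diagonal entries (1,1,1,1).

Now H_k = ker ∂_k / im ∂_{k+1}, so:

  H_0: rank C_0 − rank ∂_1 = 5 − 4 = 1, and the invariant factors of ∂_1 are all 1, so H_0 ≅ Z.

(K is a triangulation of a wedge of 2 circles.)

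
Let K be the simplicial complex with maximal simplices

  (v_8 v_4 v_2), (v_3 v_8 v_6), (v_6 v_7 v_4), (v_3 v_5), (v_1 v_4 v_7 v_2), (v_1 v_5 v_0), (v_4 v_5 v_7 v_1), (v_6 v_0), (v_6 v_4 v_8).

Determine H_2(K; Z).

H_2 ≅ 0.

Order the vertices as v_0 < v_1 < v_2 < v_3 < v_4 < v_5 < v_6 < v_7 < v_8. Listing each simplex with vertices in this order, K has dimension 3 with simplices:

  0-simplices (9): [v_0], [v_1], [v_2], [v_3], [v_4], [v_5], [v_6], [v_7], [v_8]
  1-simplices (20): (20 of them)
  2-simplices (12): (12 of them)
  3-simplices (2): [v_1,v_2,v_4,v_7], [v_1,v_4,v_5,v_7]

giving chain groups C_0 ≅ Z^9, C_1 ≅ Z^20, C_2 ≅ Z^12, C_3 ≅ Z^2.

The boundary map ∂_1: C_1 → C_0 maps an edge to its endpoints' difference, ∂[p,q] = q − p. For instance
  ∂[v_6,v_7] = [v_7] − [v_6].
The 9×20 boundary matrix has rank 8 and Smith normal form diag(1,1,1,1,1,1,1,1).

Boundary ∂_2: C_2 → C_1 sends each 2-simplex [p,q,r] to [q,r] − [p,r] + [p,q]. For instance
  ∂[v_1,v_2,v_7] = [v_2,v_7] − [v_1,v_7] + [v_1,v_2],
  ∂[v_1,v_5,v_7] = [v_5,v_7] − [v_1,v_7] + [v_1,v_5].
This gives a 20×12 integer matrix of rank 10; reducing to Smith normal form yields diagonal entries (1,1,1,1,1,1,1,1,1,1).

The boundary map ∂_3: C_3 → C_2 sends each 3-simplex σ to the alternating sum Σ_i (−1)^i (σ with its i-th vertex removed). For instance
  ∂[v_1,v_4,v_5,v_7] = [v_4,v_5,v_7] − [v_1,v_5,v_7] + [v_1,v_4,v_7] − [v_1,v_4,v_5],
  ∂[v_1,v_2,v_4,v_7] = [v_2,v_4,v_7] − [v_1,v_4,v_7] + [v_1,v_2,v_7] − [v_1,v_2,v_4].
As a 12×2 matrix over Z this has rank 2, with invariant factors (1,1).

From H_k ≅ ker(∂_k) / im(∂_{k+1}) we obtain:

  H_2: rank ker ∂_2 − rank ∂_3 = (12 − 10) − 2 = 0, and the invariant factors of ∂_3 are all 1, so H_2 = 0.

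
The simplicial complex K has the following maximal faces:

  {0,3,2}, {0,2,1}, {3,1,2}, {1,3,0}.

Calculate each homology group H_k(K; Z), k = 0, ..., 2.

H_0 ≅ Z,  H_1 = 0,  H_2 ≅ Z.

Fix the vertex order 0 < 1 < 2 < 3 and write every simplex with vertices in increasing order. Then dim K = 2 and the simplices of K are:

  0-simplices (4): [0], [1], [2], [3]
  1-simplices (6): [0,1], [0,2], [0,3], [1,2], [1,3], [2,3]
  2-simplices (4): [0,1,2], [0,1,3], [0,2,3], [1,2,3]

Hence C_0 ≅ Z^4, C_1 ≅ Z^6, C_2 ≅ Z^4.

Boundary ∂_1: C_1 → C_0 sends each edge [p,q] (with p < q) to q − p. For instance
  ∂[0,3] = [3] − [0].
This gives a 4×6 integer matrix of rank 3; reducing to Smith normal form yields diagonal entries (1,1,1).

The boundary map ∂_2: C_2 → C_1 sends each 2-simplex [p,q,r] to [q,r] − [p,r] + [p,q]. For instance
  ∂[1,2,3] = [2,3] − [1,3] + [1,2],
  ∂[0,1,2] = [1,2] − [0,2] + [0,1].
As a 6×4 matrix over Z this has rank 3, with invariant factors (1,1,1).

Reading off H_k = ker ∂_k / im ∂_{k+1}:

  H_0: rank C_0 − rank ∂_1 = 4 − 3 = 1, and the invariant factors of ∂_1 are all 1, so H_0 = Z.
  H_1: rank ker ∂_1 − rank ∂_2 = (6 − 3) − 3 = 0, and the invariant factors of ∂_2 are all 1, so H_1 = 0.
  H_2: rank ker ∂_2 − rank ∂_3 = (4 − 3) − 0 = 1, and there is no ∂_3, so H_2 = Z.

As a check, the Euler characteristic is 4 − 6 + 4 = 2, which agrees with 1 − 0 + 1 = 2.
(K is a triangulation of the 2-sphere S^2.)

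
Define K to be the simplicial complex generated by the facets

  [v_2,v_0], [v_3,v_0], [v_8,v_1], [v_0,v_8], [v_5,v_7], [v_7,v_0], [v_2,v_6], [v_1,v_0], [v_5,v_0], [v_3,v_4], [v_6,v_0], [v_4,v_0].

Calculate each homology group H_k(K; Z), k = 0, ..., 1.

H_0 ≅ Z,  H_1 ≅ Z^4.

Take the total order v_0 < v_1 < v_2 < v_3 < v_4 < v_5 < v_6 < v_7 < v_8 on the vertex set. Then K (dimension 1) consists of the simplices:

  0-simplices (9): [v_0], [v_1], [v_2], [v_3], [v_4], [v_5], [v_6], [v_7], [v_8]
  1-simplices (12): [v_0,v_1], [v_0,v_2], [v_0,v_3], [v_0,v_4], [v_0,v_5], [v_0,v_6], [v_0,v_7], [v_0,v_8], [v_1,v_8], [v_2,v_6], [v_3,v_4], [v_5,v_7]

Hence C_0 ≅ Z^9, C_1 ≅ Z^12.

Boundary ∂_1: C_1 → C_0 maps an edge to its endpoints' difference, ∂[p,q] = q − p. For instance
  ∂[v_0,v_4] = [v_4] − [v_0].
The resulting 9×12 matrix has rank 8, and its Smith normal form has invariant factors (1,1,1,1,1,1,1,1).

From H_k ≅ ker(∂_k) / im(∂_{k+1}) we obtain:

  H_0: rank C_0 − rank ∂_1 = 9 − 8 = 1, and the invariant factors of ∂_1 are all 1, so H_0 = Z.
  H_1: rank ker ∂_1 − rank ∂_2 = (12 − 8) − 0 = 4, and there is no ∂_2, so H_1 = Z^4.

(K is a triangulation of a wedge of 4 circles.)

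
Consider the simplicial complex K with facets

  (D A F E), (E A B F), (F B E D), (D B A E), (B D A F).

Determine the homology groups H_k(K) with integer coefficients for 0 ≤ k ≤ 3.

We work with the vertex ordering A < B < D < E < F. The simplices of K, each written with vertices in increasing order, are:

  0-simplices (5): A, B, D, E, F
  1-simplices (10): AB, AD, AE, AF, BD, BE, BF, DE, DF, EF
  2-simplices (10): ABD, ABE, ABF, ADE, ADF, AEF, BDE, BDF, BEF, DEF
  3-simplices (5): ABDE, ABDF, ABEF, ADEF, BDEF

giving chain groups C_0 ≅ Z^5, C_1 ≅ Z^10, C_2 ≅ Z^10, C_3 ≅ Z^5.

∂_1: C_1 → C_0 sends each edge [p,q] (with p < q) to q − p. For instance
  ∂DE = E − D.
This gives a 5×10 integer matrix of rank 4; reducing to Smith normal form yields diagonal entries (1,1,1,1).

∂_2: C_2 → C_1 sends each 2-simplex [p,q,r] to [q,r] − [p,r] + [p,q]. For instance
  ∂BEF = EF − BF + BE,
  ∂DEF = EF − DF + DE.
The resulting 10×10 matrix has rank 6, and its Smith normal form has invariant factors (1,1,1,1,1,1).

Boundary ∂_3: C_3 → C_2 sends each 3-simplex σ to the alternating sum Σ_i (−1)^i (σ with its i-th vertex removed). For instance
  ∂ABDF = BDF − ADF + ABF − ABD,
  ∂ABEF = BEF − AEF + ABF − ABE.
As a 10×5 matrix over Z this has rank 4, with invariant factors (1,1,1,1).

Reading off H_k = ker ∂_k / im ∂_{k+1}:

  H_0: rank C_0 − rank ∂_1 = 5 − 4 = 1, and the invariant factors of ∂_1 are all 1, so H_0 = Z.
  H_1: rank ker ∂_1 − rank ∂_2 = (10 − 4) − 6 = 0, and the invariant factors of ∂_2 are all 1, so H_1 = 0.
  H_2: rank ker ∂_2 − rank ∂_3 = (10 − 6) − 4 = 0, and the invariant factors of ∂_3 are all 1, so H_2 = 0.
  H_3: rank ker ∂_3 − rank ∂_4 = (5 − 4) − 0 = 1, and there is no ∂_4, so H_3 = Z.

H_0 = Z,  H_1 = 0,  H_2 = 0,  H_3 = Z.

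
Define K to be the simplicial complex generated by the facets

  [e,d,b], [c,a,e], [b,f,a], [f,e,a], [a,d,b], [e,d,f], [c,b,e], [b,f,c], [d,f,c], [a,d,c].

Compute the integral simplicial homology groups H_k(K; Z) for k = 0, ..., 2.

Take the total order a < b < c < d < e < f on the vertex set. Then K (dimension 2) consists of the simplices:

  0-simplices (6): a, b, c, d, e, f
  1-simplices (15): ab, ac, ad, ae, af, bc, bd, be, bf, cd, ce, cf, de, df, ef
  2-simplices (10): abd, abf, acd, ace, aef, bce, bcf, bde, cdf, def

giving chain groups C_0 ≅ Z^6, C_1 ≅ Z^15, C_2 ≅ Z^10.

Boundary ∂_1: C_1 → C_0 sends each edge [p,q] (with p < q) to q − p.
The 6×15 boundary matrix has rank 5 and Smith normal form diag(1,1,1,1,1).

Boundary ∂_2: C_2 → C_1 acts by ∂[p,q,r] = [q,r] − [p,r] + [p,q]. For instance
  ∂abf = bf − af + ab,
  ∂bde = de − be + bd.
The 15×10 boundary matrix has rank 10 and Smith normal form diag(1,1,1,1,1,1,1,1,1,2).

Computing H_k = (kernel of ∂_k) / (image of ∂_{k+1}):

  H_0: rank C_0 − rank ∂_1 = 6 − 5 = 1, and the invariant factors of ∂_1 are all 1, so H_0 ≅ Z.
  H_1: rank ker ∂_1 − rank ∂_2 = (15 − 5) − 10 = 0, and ∂_2 has invariant factor 2 > 1, so H_1 ≅ Z_2.
  H_2: rank ker ∂_2 − rank ∂_3 = (10 − 10) − 0 = 0, and there is no ∂_3, so H_2 ≅ 0.

As a check, the Euler characteristic is 6 − 15 + 10 = 1, which agrees with 1 − 0 + 0 = 1.

H_0 ≅ Z,  H_1 ≅ Z_2,  H_2 = 0.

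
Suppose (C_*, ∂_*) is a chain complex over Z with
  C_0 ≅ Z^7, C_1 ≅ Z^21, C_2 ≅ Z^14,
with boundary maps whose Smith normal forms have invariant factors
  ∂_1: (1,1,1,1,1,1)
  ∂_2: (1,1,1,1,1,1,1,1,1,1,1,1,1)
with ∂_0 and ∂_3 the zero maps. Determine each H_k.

H_0 = Z,  H_1 = Z^2,  H_2 = Z.

H_0: b_0 = 7 − 0 − 6 = 1; torsion from ∂_1 factors > 1: none. So H_0 = Z.
H_1: b_1 = 21 − 6 − 13 = 2; torsion from ∂_2 factors > 1: none. So H_1 = Z^2.
H_2: b_2 = 14 − 13 − 0 = 1; torsion from ∂_3 factors > 1: none. So H_2 = Z.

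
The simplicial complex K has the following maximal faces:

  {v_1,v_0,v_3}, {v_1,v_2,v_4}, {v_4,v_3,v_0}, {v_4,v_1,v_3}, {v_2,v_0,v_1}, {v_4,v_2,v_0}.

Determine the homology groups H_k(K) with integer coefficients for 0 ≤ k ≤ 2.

H_0 ≅ Z,  H_1 = 0,  H_2 ≅ Z.

K has 5 vertices, 9 edges, 6 triangles.
rank ∂_0 = 0, rank ∂_1 = 4 ⇒ b_0 = 5 − 0 − 4 = 1; all invariant factors of ∂_1 are 1 so no torsion. So H_0 = Z.
rank ∂_1 = 4, rank ∂_2 = 5 ⇒ b_1 = 9 − 4 − 5 = 0; all invariant factors of ∂_2 are 1 so no torsion. So H_1 = 0.
rank ∂_2 = 5, rank ∂_3 = 0 ⇒ b_2 = 6 − 5 − 0 = 1. So H_2 = Z.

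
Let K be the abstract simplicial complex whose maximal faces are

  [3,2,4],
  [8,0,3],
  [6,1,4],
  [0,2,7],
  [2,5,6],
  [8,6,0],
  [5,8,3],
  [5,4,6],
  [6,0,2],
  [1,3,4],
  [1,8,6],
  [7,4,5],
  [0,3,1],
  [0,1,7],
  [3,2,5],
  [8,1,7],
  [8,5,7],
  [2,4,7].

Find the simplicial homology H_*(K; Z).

We work with the vertex ordering 0 < 1 < 2 < 3 < 4 < 5 < 6 < 7 < 8. The simplices of K, each written with vertices in increasing order, are:

  0-simplices (9): [0], [1], [2], [3], [4], [5], [6], [7], [8]
  1-simplices (27): (27 of them)
  2-simplices (18): [0,1,3], [0,1,7], [0,2,6], [0,2,7], [0,3,8], [0,6,8], [1,3,4], [1,4,6], [1,6,8], [1,7,8], [2,3,4], [2,3,5], [2,4,7], [2,5,6], [3,5,8], [4,5,6], [4,5,7], [5,7,8]

giving chain groups C_0 ≅ Z^9, C_1 ≅ Z^27, C_2 ≅ Z^18.

The boundary map ∂_1: C_1 → C_0 is given by ∂[p,q] = [q] − [p]. For instance
  ∂[7,8] = [8] − [7].
As a 9×27 matrix over Z this has rank 8, with invariant factors (1,1,1,1,1,1,1,1).

∂_2: C_2 → C_1 acts by ∂[p,q,r] = [q,r] − [p,r] + [p,q]. For instance
  ∂[0,1,3] = [1,3] − [0,3] + [0,1],
  ∂[4,5,6] = [5,6] − [4,6] + [4,5].
The 27×18 boundary matrix has rank 18 and Smith normal form diag(1,1,1,1,1,1,1,1,1,1,1,1,1,1,1,1,1,2).

Computing H_k = (kernel of ∂_k) / (image of ∂_{k+1}):

  H_0: rank C_0 − rank ∂_1 = 9 − 8 = 1, and the invariant factors of ∂_1 are all 1, so H_0 ≅ Z.
  H_1: rank ker ∂_1 − rank ∂_2 = (27 − 8) − 18 = 1, and ∂_2 has invariant factor 2 > 1, so H_1 ≅ Z ⊕ Z/2Z.
  H_2: rank ker ∂_2 − rank ∂_3 = (18 − 18) − 0 = 0, and there is no ∂_3, so H_2 ≅ 0.

(K is a triangulation of the Klein bottle.)

H_0 ≅ Z,  H_1 ≅ Z ⊕ Z/2Z,  H_2 = 0.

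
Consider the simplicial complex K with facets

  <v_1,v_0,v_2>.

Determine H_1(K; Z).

We work with the vertex ordering v_0 < v_1 < v_2. The simplices of K, each written with vertices in increasing order, are:

  0-simplices (3): [v_0], [v_1], [v_2]
  1-simplices (3): [v_0,v_1], [v_0,v_2], [v_1,v_2]
  2-simplices (1): [v_0,v_1,v_2]

giving chain groups C_0 ≅ Z^3, C_1 ≅ Z^3, C_2 ≅ Z^1.

Boundary ∂_1: C_1 → C_0 maps an edge to its endpoints' difference, ∂[p,q] = q − p. For instance
  ∂[v_0,v_2] = [v_2] − [v_0].
As a 3×3 matrix over Z this has rank 2, with invariant factors (1,1).

The boundary map ∂_2: C_2 → C_1 acts by ∂[p,q,r] = [q,r] − [p,r] + [p,q]. For instance
  ∂[v_0,v_1,v_2] = [v_1,v_2] − [v_0,v_2] + [v_0,v_1].
This gives a 3×1 integer matrix of rank 1; reducing to Smith normal form yields diagonal entries (1).

Computing H_k = (kernel of ∂_k) / (image of ∂_{k+1}):

  H_1: rank ker ∂_1 − rank ∂_2 = (3 − 2) − 1 = 0, and the invariant factors of ∂_2 are all 1, so H_1 = 0.

(K is a triangulation of the 2-simplex.)

H_1 ≅ 0.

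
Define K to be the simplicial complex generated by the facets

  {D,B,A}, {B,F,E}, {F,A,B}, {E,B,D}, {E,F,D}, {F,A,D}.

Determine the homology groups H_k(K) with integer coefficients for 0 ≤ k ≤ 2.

Order the vertices as A < B < D < E < F. Listing each simplex with vertices in this order, K has dimension 2 with simplices:

  0-simplices (5): A, B, D, E, F
  1-simplices (9): AB, AD, AF, BD, BE, BF, DE, DF, EF
  2-simplices (6): ABD, ABF, ADF, BDE, BEF, DEF

giving chain groups C_0 ≅ Z^5, C_1 ≅ Z^9, C_2 ≅ Z^6.

∂_1: C_1 → C_0 maps an edge to its endpoints' difference, ∂[p,q] = q − p.
As a 5×9 matrix over Z this has rank 4, with invariant factors (1,1,1,1).

The boundary map ∂_2: C_2 → C_1 acts by ∂[p,q,r] = [q,r] − [p,r] + [p,q]. For instance
  ∂BDE = DE − BE + BD,
  ∂ABF = BF − AF + AB.
The resulting 9×6 matrix has rank 5, and its Smith normal form has invariant factors (1,1,1,1,1).

Now H_k = ker ∂_k / im ∂_{k+1}, so:

  H_0: rank C_0 − rank ∂_1 = 5 − 4 = 1, and the invariant factors of ∂_1 are all 1, so H_0 = Z.
  H_1: rank ker ∂_1 − rank ∂_2 = (9 − 4) − 5 = 0, and the invariant factors of ∂_2 are all 1, so H_1 = 0.
  H_2: rank ker ∂_2 − rank ∂_3 = (6 − 5) − 0 = 1, and there is no ∂_3, so H_2 = Z.

As a check, the Euler characteristic is 5 − 9 + 6 = 2, which agrees with 1 − 0 + 1 = 2.
(K is a triangulation of the 2-sphere S^2.)

H_0 = Z,  H_1 = 0,  H_2 = Z.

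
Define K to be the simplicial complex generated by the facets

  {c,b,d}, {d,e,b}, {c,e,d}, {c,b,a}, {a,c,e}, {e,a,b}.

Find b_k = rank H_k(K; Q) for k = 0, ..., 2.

b_0 = 1, b_1 = 0, b_2 = 1.

We work with the vertex ordering a < b < c < d < e. The simplices of K, each written with vertices in increasing order, are:

  0-simplices (5): a, b, c, d, e
  1-simplices (9): ab, ac, ae, bc, bd, be, cd, ce, de
  2-simplices (6): abc, abe, ace, bcd, bde, cde

giving chain groups C_0 ≅ Z^5, C_1 ≅ Z^9, C_2 ≅ Z^6.

Boundary ∂_1: C_1 → C_0 is given by ∂[p,q] = [q] − [p].
This gives a 5×9 integer matrix of rank 4; reducing to Smith normal form yields diagonal entries (1,1,1,1).

Boundary ∂_2: C_2 → C_1 sends each 2-simplex [p,q,r] to [q,r] − [p,r] + [p,q]. For instance
  ∂bcd = cd − bd + bc,
  ∂ace = ce − ae + ac.
This gives a 9×6 integer matrix of rank 5; reducing to Smith normal form yields diagonal entries (1,1,1,1,1).

From H_k ≅ ker(∂_k) / im(∂_{k+1}) we obtain:

  H_0: rank C_0 − rank ∂_1 = 5 − 4 = 1, and the invariant factors of ∂_1 are all 1, so H_0 ≅ Z.
  H_1: rank ker ∂_1 − rank ∂_2 = (9 − 4) − 5 = 0, and the invariant factors of ∂_2 are all 1, so H_1 ≅ 0.
  H_2: rank ker ∂_2 − rank ∂_3 = (6 − 5) − 0 = 1, and there is no ∂_3, so H_2 ≅ Z.

As a check, the Euler characteristic is 5 − 9 + 6 = 2, which agrees with 1 − 0 + 1 = 2.
(K is a triangulation of the 2-sphere S^2.)

Hence the Betti numbers are b_0 = 1, b_1 = 0, b_2 = 1.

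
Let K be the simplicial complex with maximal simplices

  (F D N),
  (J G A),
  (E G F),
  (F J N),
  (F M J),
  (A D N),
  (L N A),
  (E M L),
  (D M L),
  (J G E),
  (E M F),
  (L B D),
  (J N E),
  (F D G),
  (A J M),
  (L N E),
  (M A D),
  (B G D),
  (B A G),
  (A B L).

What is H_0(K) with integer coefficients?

H_0 = Z.

Fix the vertex order A < B < D < E < F < G < J < L < M < N and write every simplex with vertices in increasing order. Then dim K = 2 and the simplices of K are:

  0-simplices (10): A, B, D, E, F, G, J, L, M, N
  1-simplices (30): AB, AD, AG, AJ, AL, AM, AN, BD, BG, BL, DF, DG, DL, DM, DN, EF, EG, EJ, EL, EM, EN, FG, FJ, FM, FN, GJ, JM, JN, LM, LN
  2-simplices (20): ABG, ABL, ADM, ADN, AGJ, AJM, ALN, BDG, BDL, DFG, DFN, DLM, EFG, EFM, EGJ, EJN, ELM, ELN, FJM, FJN

so the chain groups are C_0 ≅ Z^10, C_1 ≅ Z^30, C_2 ≅ Z^20.

Boundary ∂_1: C_1 → C_0 maps an edge to its endpoints' difference, ∂[p,q] = q − p. For instance
  ∂DL = L − D.
The 10×30 boundary matrix has rank 9 and Smith normal form diag(1,1,1,1,1,1,1,1,1).

The boundary map ∂_2: C_2 → C_1 acts by ∂[p,q,r] = [q,r] − [p,r] + [p,q]. For instance
  ∂DLM = LM − DM + DL,
  ∂ADM = DM − AM + AD.
This gives a 30×20 integer matrix of rank 20; reducing to Smith normal form yields diagonal entries (1,1,1,1,1,1,1,1,1,1,1,1,1,1,1,1,1,1,1,2).

Computing H_k = (kernel of ∂_k) / (image of ∂_{k+1}):

  H_0: rank C_0 − rank ∂_1 = 10 − 9 = 1, and the invariant factors of ∂_1 are all 1, so H_0 = Z.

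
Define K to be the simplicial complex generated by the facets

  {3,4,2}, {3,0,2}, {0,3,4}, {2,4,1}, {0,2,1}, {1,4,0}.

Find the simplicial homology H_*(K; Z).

H_0 ≅ Z,  H_1 = 0,  H_2 ≅ Z.

Fix the vertex order 0 < 1 < 2 < 3 < 4 and write every simplex with vertices in increasing order. Then dim K = 2 and the simplices of K are:

  0-simplices (5): [0], [1], [2], [3], [4]
  1-simplices (9): [0,1], [0,2], [0,3], [0,4], [1,2], [1,4], [2,3], [2,4], [3,4]
  2-simplices (6): [0,1,2], [0,1,4], [0,2,3], [0,3,4], [1,2,4], [2,3,4]

so the chain groups are C_0 ≅ Z^5, C_1 ≅ Z^9, C_2 ≅ Z^6.

∂_1: C_1 → C_0 maps an edge to its endpoints' difference, ∂[p,q] = q − p. For instance
  ∂[0,1] = [1] − [0].
This gives a 5×9 integer matrix of rank 4; reducing to Smith normal form yields diagonal entries (1,1,1,1).

∂_2: C_2 → C_1 sends each 2-simplex [p,q,r] to [q,r] − [p,r] + [p,q]. For instance
  ∂[0,1,2] = [1,2] − [0,2] + [0,1],
  ∂[2,3,4] = [3,4] − [2,4] + [2,3].
The 9×6 boundary matrix has rank 5 and Smith normal form diag(1,1,1,1,1).

Now H_k = ker ∂_k / im ∂_{k+1}, so:

  H_0: rank C_0 − rank ∂_1 = 5 − 4 = 1, and the invariant factors of ∂_1 are all 1, so H_0 = Z.
  H_1: rank ker ∂_1 − rank ∂_2 = (9 − 4) − 5 = 0, and the invariant factors of ∂_2 are all 1, so H_1 = 0.
  H_2: rank ker ∂_2 − rank ∂_3 = (6 − 5) − 0 = 1, and there is no ∂_3, so H_2 = Z.

As a check, the Euler characteristic is 5 − 9 + 6 = 2, which agrees with 1 − 0 + 1 = 2.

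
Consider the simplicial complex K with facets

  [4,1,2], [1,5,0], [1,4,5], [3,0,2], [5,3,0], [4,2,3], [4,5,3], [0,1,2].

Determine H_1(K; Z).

H_1 = 0.

Fix the vertex order 0 < 1 < 2 < 3 < 4 < 5 and write every simplex with vertices in increasing order. Then dim K = 2 and the simplices of K are:

  0-simplices (6): [0], [1], [2], [3], [4], [5]
  1-simplices (12): [0,1], [0,2], [0,3], [0,5], [1,2], [1,4], [1,5], [2,3], [2,4], [3,4], [3,5], [4,5]
  2-simplices (8): [0,1,2], [0,1,5], [0,2,3], [0,3,5], [1,2,4], [1,4,5], [2,3,4], [3,4,5]

so the chain groups are C_0 ≅ Z^6, C_1 ≅ Z^12, C_2 ≅ Z^8.

∂_1: C_1 → C_0 sends each edge [p,q] (with p < q) to q − p. For instance
  ∂[3,4] = [4] − [3].
The resulting 6×12 matrix has rank 5, and its Smith normal form has invariant factors (1,1,1,1,1).

The boundary map ∂_2: C_2 → C_1 sends each 2-simplex [p,q,r] to [q,r] − [p,r] + [p,q]. For instance
  ∂[1,4,5] = [4,5] − [1,5] + [1,4],
  ∂[0,3,5] = [3,5] − [0,5] + [0,3].
As a 12×8 matrix over Z this has rank 7, with invariant factors (1,1,1,1,1,1,1).

Computing H_k = (kernel of ∂_k) / (image of ∂_{k+1}):

  H_1: rank ker ∂_1 − rank ∂_2 = (12 − 5) − 7 = 0, and the invariant factors of ∂_2 are all 1, so H_1 = 0.

(K is a triangulation of the 2-sphere S^2.)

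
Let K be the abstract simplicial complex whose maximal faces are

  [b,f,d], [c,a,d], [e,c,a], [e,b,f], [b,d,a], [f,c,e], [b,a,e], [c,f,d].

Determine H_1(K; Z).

H_1 = 0.

We work with the vertex ordering a < b < c < d < e < f. The simplices of K, each written with vertices in increasing order, are:

  0-simplices (6): a, b, c, d, e, f
  1-simplices (12): ab, ac, ad, ae, bd, be, bf, cd, ce, cf, df, ef
  2-simplices (8): abd, abe, acd, ace, bdf, bef, cdf, cef

Hence C_0 ≅ Z^6, C_1 ≅ Z^12, C_2 ≅ Z^8.

Boundary ∂_1: C_1 → C_0 sends each edge [p,q] (with p < q) to q − p. For instance
  ∂cf = f − c.
The 6×12 boundary matrix has rank 5 and Smith normal form diag(1,1,1,1,1).

Boundary ∂_2: C_2 → C_1 acts by ∂[p,q,r] = [q,r] − [p,r] + [p,q]. For instance
  ∂ace = ce − ae + ac,
  ∂bdf = df − bf + bd.
The resulting 12×8 matrix has rank 7, and its Smith normal form has invariant factors (1,1,1,1,1,1,1).

Reading off H_k = ker ∂_k / im ∂_{k+1}:

  H_1: rank ker ∂_1 − rank ∂_2 = (12 − 5) − 7 = 0, and the invariant factors of ∂_2 are all 1, so H_1 ≅ 0.

(K is a triangulation of the 2-sphere S^2.)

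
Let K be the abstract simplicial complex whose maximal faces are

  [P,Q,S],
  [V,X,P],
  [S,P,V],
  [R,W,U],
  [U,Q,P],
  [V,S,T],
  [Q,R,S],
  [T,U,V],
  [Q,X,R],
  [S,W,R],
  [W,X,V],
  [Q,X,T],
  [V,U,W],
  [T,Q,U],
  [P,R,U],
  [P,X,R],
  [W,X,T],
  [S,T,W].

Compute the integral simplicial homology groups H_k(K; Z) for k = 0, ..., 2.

Order the vertices as P < Q < R < S < T < U < V < W < X. Listing each simplex with vertices in this order, K has dimension 2 with simplices:

  0-simplices (9): P, Q, R, S, T, U, V, W, X
  1-simplices (27): PQ, PR, PS, PU, PV, PX, QR, QS, QT, QU, QX, RS, RU, RW, RX, ST, SV, SW, TU, TV, TW, TX, UV, UW, VW, VX, WX
  2-simplices (18): PQS, PQU, PRU, PRX, PSV, PVX, QRS, QRX, QTU, QTX, RSW, RUW, STV, STW, TUV, TWX, UVW, VWX

so the chain groups are C_0 ≅ Z^9, C_1 ≅ Z^27, C_2 ≅ Z^18.

∂_1: C_1 → C_0 is given by ∂[p,q] = [q] − [p]. For instance
  ∂QU = U − Q.
The resulting 9×27 matrix has rank 8, and its Smith normal form has invariant factors (1,1,1,1,1,1,1,1).

∂_2: C_2 → C_1 maps a triangle to the signed sum of its edges. For instance
  ∂QTU = TU − QU + QT,
  ∂RSW = SW − RW + RS.
As a 27×18 matrix over Z this has rank 18, with invariant factors (1,1,1,1,1,1,1,1,1,1,1,1,1,1,1,1,1,2).

Computing H_k = (kernel of ∂_k) / (image of ∂_{k+1}):

  H_0: rank C_0 − rank ∂_1 = 9 − 8 = 1, and the invariant factors of ∂_1 are all 1, so H_0 = Z.
  H_1: rank ker ∂_1 − rank ∂_2 = (27 − 8) − 18 = 1, and ∂_2 has invariant factor 2 > 1, so H_1 = Z ⊕ Z/2Z.
  H_2: rank ker ∂_2 − rank ∂_3 = (18 − 18) − 0 = 0, and there is no ∂_3, so H_2 = 0.

(K is a triangulation of the Klein bottle.)

H_0 = Z,  H_1 = Z ⊕ Z/2Z,  H_2 = 0.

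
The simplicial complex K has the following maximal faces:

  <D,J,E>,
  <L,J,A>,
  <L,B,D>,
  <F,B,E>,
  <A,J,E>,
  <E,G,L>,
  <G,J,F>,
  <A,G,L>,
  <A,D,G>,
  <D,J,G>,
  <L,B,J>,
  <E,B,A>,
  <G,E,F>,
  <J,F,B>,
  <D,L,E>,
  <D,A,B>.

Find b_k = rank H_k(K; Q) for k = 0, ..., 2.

Order the vertices as A < B < D < E < F < G < J < L. Listing each simplex with vertices in this order, K has dimension 2 with simplices:

  0-simplices (8): A, B, D, E, F, G, J, L
  1-simplices (24): AB, AD, AE, AG, AJ, AL, BD, BE, BF, BJ, BL, DE, DG, DJ, DL, EF, EG, EJ, EL, FG, FJ, GJ, GL, JL
  2-simplices (16): ABD, ABE, ADG, AEJ, AGL, AJL, BDL, BEF, BFJ, BJL, DEJ, DEL, DGJ, EFG, EGL, FGJ

giving chain groups C_0 ≅ Z^8, C_1 ≅ Z^24, C_2 ≅ Z^16.

The boundary map ∂_1: C_1 → C_0 maps an edge to its endpoints' difference, ∂[p,q] = q − p. For instance
  ∂DL = L − D.
The resulting 8×24 matrix has rank 7, and its Smith normal form has invariant factors (1,1,1,1,1,1,1).

The boundary map ∂_2: C_2 → C_1 acts by ∂[p,q,r] = [q,r] − [p,r] + [p,q]. For instance
  ∂BJL = JL − BL + BJ,
  ∂AGL = GL − AL + AG.
As a 24×16 matrix over Z this has rank 15, with invariant factors (1,1,1,1,1,1,1,1,1,1,1,1,1,1,1).

From H_k ≅ ker(∂_k) / im(∂_{k+1}) we obtain:

  H_0: rank C_0 − rank ∂_1 = 8 − 7 = 1, and the invariant factors of ∂_1 are all 1, so H_0 = Z.
  H_1: rank ker ∂_1 − rank ∂_2 = (24 − 7) − 15 = 2, and the invariant factors of ∂_2 are all 1, so H_1 = Z^2.
  H_2: rank ker ∂_2 − rank ∂_3 = (16 − 15) − 0 = 1, and there is no ∂_3, so H_2 = Z.

(K is a triangulation of the torus T^2.)

Hence the Betti numbers are b_0 = 1, b_1 = 2, b_2 = 1.

b_0 = 1, b_1 = 2, b_2 = 1.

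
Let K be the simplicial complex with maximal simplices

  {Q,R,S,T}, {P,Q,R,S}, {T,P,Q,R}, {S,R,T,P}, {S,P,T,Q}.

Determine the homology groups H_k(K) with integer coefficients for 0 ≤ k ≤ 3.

Order the vertices as P < Q < R < S < T. Listing each simplex with vertices in this order, K has dimension 3 with simplices:

  0-simplices (5): P, Q, R, S, T
  1-simplices (10): PQ, PR, PS, PT, QR, QS, QT, RS, RT, ST
  2-simplices (10): PQR, PQS, PQT, PRS, PRT, PST, QRS, QRT, QST, RST
  3-simplices (5): PQRS, PQRT, PQST, PRST, QRST

giving chain groups C_0 ≅ Z^5, C_1 ≅ Z^10, C_2 ≅ Z^10, C_3 ≅ Z^5.

The boundary map ∂_1: C_1 → C_0 is given by ∂[p,q] = [q] − [p]. For instance
  ∂ST = T − S.
As a 5×10 matrix over Z this has rank 4, with invariant factors (1,1,1,1).

The boundary map ∂_2: C_2 → C_1 acts by ∂[p,q,r] = [q,r] − [p,r] + [p,q]. For instance
  ∂QRT = RT − QT + QR,
  ∂PQT = QT − PT + PQ.
As a 10×10 matrix over Z this has rank 6, with invariant factors (1,1,1,1,1,1).

∂_3: C_3 → C_2 sends each 3-simplex σ to the alternating sum Σ_i (−1)^i (σ with its i-th vertex removed). For instance
  ∂PQST = QST − PST + PQT − PQS,
  ∂QRST = RST − QST + QRT − QRS.
This gives a 10×5 integer matrix of rank 4; reducing to Smith normal form yields diagonal entries (1,1,1,1).

Computing H_k = (kernel of ∂_k) / (image of ∂_{k+1}):

  H_0: rank C_0 − rank ∂_1 = 5 − 4 = 1, and the invariant factors of ∂_1 are all 1, so H_0 ≅ Z.
  H_1: rank ker ∂_1 − rank ∂_2 = (10 − 4) − 6 = 0, and the invariant factors of ∂_2 are all 1, so H_1 ≅ 0.
  H_2: rank ker ∂_2 − rank ∂_3 = (10 − 6) − 4 = 0, and the invariant factors of ∂_3 are all 1, so H_2 ≅ 0.
  H_3: rank ker ∂_3 − rank ∂_4 = (5 − 4) − 0 = 1, and there is no ∂_4, so H_3 ≅ Z.

H_0 = Z,  H_1 = 0,  H_2 = 0,  H_3 = Z.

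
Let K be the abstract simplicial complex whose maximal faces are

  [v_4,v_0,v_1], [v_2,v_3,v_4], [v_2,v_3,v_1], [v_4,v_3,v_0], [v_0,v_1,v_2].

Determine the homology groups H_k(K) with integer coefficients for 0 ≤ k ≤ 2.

K has 5 vertices, 10 edges, 5 triangles.
rank ∂_0 = 0, rank ∂_1 = 4 ⇒ b_0 = 5 − 0 − 4 = 1; all invariant factors of ∂_1 are 1 so no torsion. So H_0 ≅ Z.
rank ∂_1 = 4, rank ∂_2 = 5 ⇒ b_1 = 10 − 4 − 5 = 1; all invariant factors of ∂_2 are 1 so no torsion. So H_1 ≅ Z.
rank ∂_2 = 5, rank ∂_3 = 0 ⇒ b_2 = 5 − 5 − 0 = 0. So H_2 ≅ 0.

H_0 = Z,  H_1 = Z,  H_2 = 0.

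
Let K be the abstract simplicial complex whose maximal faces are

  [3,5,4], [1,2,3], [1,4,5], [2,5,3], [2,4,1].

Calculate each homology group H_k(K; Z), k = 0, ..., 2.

H_0 ≅ Z,  H_1 ≅ Z,  H_2 = 0.

Fix the vertex order 1 < 2 < 3 < 4 < 5 and write every simplex with vertices in increasing order. Then dim K = 2 and the simplices of K are:

  0-simplices (5): [1], [2], [3], [4], [5]
  1-simplices (10): [1,2], [1,3], [1,4], [1,5], [2,3], [2,4], [2,5], [3,4], [3,5], [4,5]
  2-simplices (5): [1,2,3], [1,2,4], [1,4,5], [2,3,5], [3,4,5]

so the chain groups are C_0 ≅ Z^5, C_1 ≅ Z^10, C_2 ≅ Z^5.

The boundary map ∂_1: C_1 → C_0 maps an edge to its endpoints' difference, ∂[p,q] = q − p.
As a 5×10 matrix over Z this has rank 4, with invariant factors (1,1,1,1).

∂_2: C_2 → C_1 acts by ∂[p,q,r] = [q,r] − [p,r] + [p,q]. For instance
  ∂[1,2,4] = [2,4] − [1,4] + [1,2],
  ∂[2,3,5] = [3,5] − [2,5] + [2,3].
As a 10×5 matrix over Z this has rank 5, with invariant factors (1,1,1,1,1).

Reading off H_k = ker ∂_k / im ∂_{k+1}:

  H_0: rank C_0 − rank ∂_1 = 5 − 4 = 1, and the invariant factors of ∂_1 are all 1, so H_0 = Z.
  H_1: rank ker ∂_1 − rank ∂_2 = (10 − 4) − 5 = 1, and the invariant factors of ∂_2 are all 1, so H_1 = Z.
  H_2: rank ker ∂_2 − rank ∂_3 = (5 − 5) − 0 = 0, and there is no ∂_3, so H_2 = 0.

As a check, the Euler characteristic is 5 − 10 + 5 = 0, which agrees with 1 − 1 + 0 = 0.
(K is a triangulation of the Möbius band.)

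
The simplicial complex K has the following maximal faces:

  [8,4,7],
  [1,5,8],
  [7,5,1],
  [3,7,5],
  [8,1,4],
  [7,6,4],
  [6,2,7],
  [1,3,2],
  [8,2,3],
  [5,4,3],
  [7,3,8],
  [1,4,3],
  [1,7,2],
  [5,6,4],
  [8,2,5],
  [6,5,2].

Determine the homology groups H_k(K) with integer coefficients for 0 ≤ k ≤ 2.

H_0 = Z,  H_1 = Z^2,  H_2 = Z.

We work with the vertex ordering 1 < 2 < 3 < 4 < 5 < 6 < 7 < 8. The simplices of K, each written with vertices in increasing order, are:

  0-simplices (8): [1], [2], [3], [4], [5], [6], [7], [8]
  1-simplices (24): (24 of them)
  2-simplices (16): [1,2,3], [1,2,7], [1,3,4], [1,4,8], [1,5,7], [1,5,8], [2,3,8], [2,5,6], [2,5,8], [2,6,7], [3,4,5], [3,5,7], [3,7,8], [4,5,6], [4,6,7], [4,7,8]

so the chain groups are C_0 ≅ Z^8, C_1 ≅ Z^24, C_2 ≅ Z^16.

∂_1: C_1 → C_0 sends each edge [p,q] (with p < q) to q − p. For instance
  ∂[4,8] = [8] − [4].
As a 8×24 matrix over Z this has rank 7, with invariant factors (1,1,1,1,1,1,1).

Boundary ∂_2: C_2 → C_1 sends each 2-simplex [p,q,r] to [q,r] − [p,r] + [p,q]. For instance
  ∂[4,6,7] = [6,7] − [4,7] + [4,6],
  ∂[1,5,8] = [5,8] − [1,8] + [1,5].
As a 24×16 matrix over Z this has rank 15, with invariant factors (1,1,1,1,1,1,1,1,1,1,1,1,1,1,1).

Now H_k = ker ∂_k / im ∂_{k+1}, so:

  H_0: rank C_0 − rank ∂_1 = 8 − 7 = 1, and the invariant factors of ∂_1 are all 1, so H_0 = Z.
  H_1: rank ker ∂_1 − rank ∂_2 = (24 − 7) − 15 = 2, and the invariant factors of ∂_2 are all 1, so H_1 = Z^2.
  H_2: rank ker ∂_2 − rank ∂_3 = (16 − 15) − 0 = 1, and there is no ∂_3, so H_2 = Z.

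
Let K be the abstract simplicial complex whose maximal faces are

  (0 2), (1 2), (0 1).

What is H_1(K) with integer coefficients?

H_1 ≅ Z.

Fix the vertex order 0 < 1 < 2 and write every simplex with vertices in increasing order. Then dim K = 1 and the simplices of K are:

  0-simplices (3): [0], [1], [2]
  1-simplices (3): [0,1], [0,2], [1,2]

giving chain groups C_0 ≅ Z^3, C_1 ≅ Z^3.

The boundary map ∂_1: C_1 → C_0 is given by ∂[p,q] = [q] − [p].
As a 3×3 matrix over Z this has rank 2, with invariant factors (1,1).

Reading off H_k = ker ∂_k / im ∂_{k+1}:

  H_1: rank ker ∂_1 − rank ∂_2 = (3 − 2) − 0 = 1, and there is no ∂_2, so H_1 ≅ Z.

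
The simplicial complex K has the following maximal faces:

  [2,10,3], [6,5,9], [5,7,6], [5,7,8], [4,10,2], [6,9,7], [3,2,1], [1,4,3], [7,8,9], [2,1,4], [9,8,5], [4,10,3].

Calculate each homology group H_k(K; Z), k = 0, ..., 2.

H_0 = Z^2,  H_1 = 0,  H_2 = Z^2.

We work with the vertex ordering 1 < 2 < 3 < 4 < 5 < 6 < 7 < 8 < 9 < 10. The simplices of K, each written with vertices in increasing order, are:

  0-simplices (10): [1], [2], [3], [4], [5], [6], [7], [8], [9], [10]
  1-simplices (18): [1,2], [1,3], [1,4], [2,3], [2,4], [2,10], [3,4], [3,10], [4,10], [5,6], [5,7], [5,8], [5,9], [6,7], [6,9], [7,8], [7,9], [8,9]
  2-simplices (12): [1,2,3], [1,2,4], [1,3,4], [2,3,10], [2,4,10], [3,4,10], [5,6,7], [5,6,9], [5,7,8], [5,8,9], [6,7,9], [7,8,9]

giving chain groups C_0 ≅ Z^10, C_1 ≅ Z^18, C_2 ≅ Z^12.

The boundary map ∂_1: C_1 → C_0 maps an edge to its endpoints' difference, ∂[p,q] = q − p. For instance
  ∂[5,8] = [8] − [5].
This gives a 10×18 integer matrix of rank 8; reducing to Smith normal form yields diagonal entries (1,1,1,1,1,1,1,1).

∂_2: C_2 → C_1 maps a triangle to the signed sum of its edges. For instance
  ∂[1,2,3] = [2,3] − [1,3] + [1,2],
  ∂[5,6,7] = [6,7] − [5,7] + [5,6].
As a 18×12 matrix over Z this has rank 10, with invariant factors (1,1,1,1,1,1,1,1,1,1).

Computing H_k = (kernel of ∂_k) / (image of ∂_{k+1}):

  H_0: rank C_0 − rank ∂_1 = 10 − 8 = 2, and the invariant factors of ∂_1 are all 1, so H_0 ≅ Z^2.
  H_1: rank ker ∂_1 − rank ∂_2 = (18 − 8) − 10 = 0, and the invariant factors of ∂_2 are all 1, so H_1 ≅ 0.
  H_2: rank ker ∂_2 − rank ∂_3 = (12 − 10) − 0 = 2, and there is no ∂_3, so H_2 ≅ Z^2.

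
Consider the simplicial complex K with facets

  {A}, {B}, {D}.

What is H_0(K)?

Take the total order A < B < D on the vertex set. Then K (dimension 0) consists of the simplices:

  0-simplices (3): A, B, D

giving chain groups C_0 ≅ Z^3.

Now H_k = ker ∂_k / im ∂_{k+1}, so:

  H_0: rank C_0 − rank ∂_1 = 3 − 0 = 3, and there is no ∂_1, so H_0 ≅ Z^3.

(K is a triangulation of a set of 3 points.)

H_0 ≅ Z^3.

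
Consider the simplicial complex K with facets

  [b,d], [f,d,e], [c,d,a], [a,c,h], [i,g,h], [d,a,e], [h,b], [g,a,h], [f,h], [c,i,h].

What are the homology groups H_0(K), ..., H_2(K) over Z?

Order the vertices as a < b < c < d < e < f < g < h < i. Listing each simplex with vertices in this order, K has dimension 2 with simplices:

  0-simplices (9): a, b, c, d, e, f, g, h, i
  1-simplices (17): ac, ad, ae, ag, ah, bd, bh, cd, ch, ci, de, df, ef, fh, gh, gi, hi
  2-simplices (7): acd, ach, ade, agh, chi, def, ghi

so the chain groups are C_0 ≅ Z^9, C_1 ≅ Z^17, C_2 ≅ Z^7.

Boundary ∂_1: C_1 → C_0 maps an edge to its endpoints' difference, ∂[p,q] = q − p. For instance
  ∂df = f − d.
The resulting 9×17 matrix has rank 8, and its Smith normal form has invariant factors (1,1,1,1,1,1,1,1).

∂_2: C_2 → C_1 sends each 2-simplex [p,q,r] to [q,r] − [p,r] + [p,q]. For instance
  ∂ade = de − ae + ad,
  ∂def = ef − df + de.
The resulting 17×7 matrix has rank 7, and its Smith normal form has invariant factors (1,1,1,1,1,1,1).

Computing H_k = (kernel of ∂_k) / (image of ∂_{k+1}):

  H_0: rank C_0 − rank ∂_1 = 9 − 8 = 1, and the invariant factors of ∂_1 are all 1, so H_0 = Z.
  H_1: rank ker ∂_1 − rank ∂_2 = (17 − 8) − 7 = 2, and the invariant factors of ∂_2 are all 1, so H_1 = Z^2.
  H_2: rank ker ∂_2 − rank ∂_3 = (7 − 7) − 0 = 0, and there is no ∂_3, so H_2 = 0.

H_0 ≅ Z,  H_1 ≅ Z^2,  H_2 = 0.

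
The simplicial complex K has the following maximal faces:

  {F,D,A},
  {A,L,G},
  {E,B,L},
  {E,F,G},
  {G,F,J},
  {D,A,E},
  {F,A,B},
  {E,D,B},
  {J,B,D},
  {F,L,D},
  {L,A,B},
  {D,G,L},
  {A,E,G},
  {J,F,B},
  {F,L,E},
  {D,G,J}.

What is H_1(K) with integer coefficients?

Fix the vertex order A < B < D < E < F < G < J < L and write every simplex with vertices in increasing order. Then dim K = 2 and the simplices of K are:

  0-simplices (8): A, B, D, E, F, G, J, L
  1-simplices (24): AB, AD, AE, AF, AG, AL, BD, BE, BF, BJ, BL, DE, DF, DG, DJ, DL, EF, EG, EL, FG, FJ, FL, GJ, GL
  2-simplices (16): ABF, ABL, ADE, ADF, AEG, AGL, BDE, BDJ, BEL, BFJ, DFL, DGJ, DGL, EFG, EFL, FGJ

so the chain groups are C_0 ≅ Z^8, C_1 ≅ Z^24, C_2 ≅ Z^16.

The boundary map ∂_1: C_1 → C_0 sends each edge [p,q] (with p < q) to q − p. For instance
  ∂EF = F − E.
As a 8×24 matrix over Z this has rank 7, with invariant factors (1,1,1,1,1,1,1).

∂_2: C_2 → C_1 acts by ∂[p,q,r] = [q,r] − [p,r] + [p,q]. For instance
  ∂ADF = DF − AF + AD,
  ∂ADE = DE − AE + AD.
This gives a 24×16 integer matrix of rank 15; reducing to Smith normal form yields diagonal entries (1,1,1,1,1,1,1,1,1,1,1,1,1,1,1).

Reading off H_k = ker ∂_k / im ∂_{k+1}:

  H_1: rank ker ∂_1 − rank ∂_2 = (24 − 7) − 15 = 2, and the invariant factors of ∂_2 are all 1, so H_1 ≅ Z^2.

(K is a triangulation of the torus T^2.)

H_1 = Z^2.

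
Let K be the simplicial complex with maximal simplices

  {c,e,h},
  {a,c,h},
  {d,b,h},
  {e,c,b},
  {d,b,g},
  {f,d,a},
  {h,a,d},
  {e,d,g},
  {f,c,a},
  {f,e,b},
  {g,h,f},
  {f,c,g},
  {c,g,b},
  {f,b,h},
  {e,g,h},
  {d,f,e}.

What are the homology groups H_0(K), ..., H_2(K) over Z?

Fix the vertex order a < b < c < d < e < f < g < h and write every simplex with vertices in increasing order. Then dim K = 2 and the simplices of K are:

  0-simplices (8): a, b, c, d, e, f, g, h
  1-simplices (24): ac, ad, af, ah, bc, bd, be, bf, bg, bh, ce, cf, cg, ch, de, df, dg, dh, ef, eg, eh, fg, fh, gh
  2-simplices (16): acf, ach, adf, adh, bce, bcg, bdg, bdh, bef, bfh, ceh, cfg, def, deg, egh, fgh

giving chain groups C_0 ≅ Z^8, C_1 ≅ Z^24, C_2 ≅ Z^16.

Boundary ∂_1: C_1 → C_0 sends each edge [p,q] (with p < q) to q − p. For instance
  ∂ce = e − c.
The 8×24 boundary matrix has rank 7 and Smith normal form diag(1,1,1,1,1,1,1).

Boundary ∂_2: C_2 → C_1 acts by ∂[p,q,r] = [q,r] − [p,r] + [p,q]. For instance
  ∂acf = cf − af + ac,
  ∂deg = eg − dg + de.
The resulting 24×16 matrix has rank 15, and its Smith normal form has invariant factors (1,1,1,1,1,1,1,1,1,1,1,1,1,1,1).

Reading off H_k = ker ∂_k / im ∂_{k+1}:

  H_0: rank C_0 − rank ∂_1 = 8 − 7 = 1, and the invariant factors of ∂_1 are all 1, so H_0 ≅ Z.
  H_1: rank ker ∂_1 − rank ∂_2 = (24 − 7) − 15 = 2, and the invariant factors of ∂_2 are all 1, so H_1 ≅ Z^2.
  H_2: rank ker ∂_2 − rank ∂_3 = (16 − 15) − 0 = 1, and there is no ∂_3, so H_2 ≅ Z.

(K is a triangulation of the torus T^2.)

H_0 = Z,  H_1 = Z^2,  H_2 = Z.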